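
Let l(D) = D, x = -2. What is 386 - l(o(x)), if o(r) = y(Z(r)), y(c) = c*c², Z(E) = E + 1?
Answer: 387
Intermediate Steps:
Z(E) = 1 + E
y(c) = c³
o(r) = (1 + r)³
386 - l(o(x)) = 386 - (1 - 2)³ = 386 - 1*(-1)³ = 386 - 1*(-1) = 386 + 1 = 387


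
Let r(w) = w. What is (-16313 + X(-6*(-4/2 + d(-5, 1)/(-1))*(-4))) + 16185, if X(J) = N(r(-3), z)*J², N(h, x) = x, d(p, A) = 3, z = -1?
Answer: -14528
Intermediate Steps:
X(J) = -J²
(-16313 + X(-6*(-4/2 + d(-5, 1)/(-1))*(-4))) + 16185 = (-16313 - (-6*(-4/2 + 3/(-1))*(-4))²) + 16185 = (-16313 - (-6*(-4*½ + 3*(-1))*(-4))²) + 16185 = (-16313 - (-6*(-2 - 3)*(-4))²) + 16185 = (-16313 - (-(-30)*(-4))²) + 16185 = (-16313 - (-6*20)²) + 16185 = (-16313 - 1*(-120)²) + 16185 = (-16313 - 1*14400) + 16185 = (-16313 - 14400) + 16185 = -30713 + 16185 = -14528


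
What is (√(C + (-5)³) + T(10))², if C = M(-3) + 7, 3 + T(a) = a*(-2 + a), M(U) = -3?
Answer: 5808 + 1694*I ≈ 5808.0 + 1694.0*I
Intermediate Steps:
T(a) = -3 + a*(-2 + a)
C = 4 (C = -3 + 7 = 4)
(√(C + (-5)³) + T(10))² = (√(4 + (-5)³) + (-3 + 10² - 2*10))² = (√(4 - 125) + (-3 + 100 - 20))² = (√(-121) + 77)² = (11*I + 77)² = (77 + 11*I)²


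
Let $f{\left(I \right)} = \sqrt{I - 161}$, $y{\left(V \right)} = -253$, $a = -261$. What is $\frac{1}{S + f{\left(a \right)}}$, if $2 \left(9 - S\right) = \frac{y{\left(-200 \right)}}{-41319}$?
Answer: $\frac{61440443982}{3434630369689} - \frac{6829039044 i \sqrt{422}}{3434630369689} \approx 0.017889 - 0.040845 i$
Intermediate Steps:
$f{\left(I \right)} = \sqrt{-161 + I}$
$S = \frac{743489}{82638}$ ($S = 9 - \frac{\left(-253\right) \frac{1}{-41319}}{2} = 9 - \frac{\left(-253\right) \left(- \frac{1}{41319}\right)}{2} = 9 - \frac{253}{82638} = \frac{743489}{82638} \approx 8.9969$)
$\frac{1}{S + f{\left(a \right)}} = \frac{1}{\frac{743489}{82638} + \sqrt{-161 - 261}} = \frac{1}{\frac{743489}{82638} + \sqrt{-422}} = \frac{1}{\frac{743489}{82638} + i \sqrt{422}}$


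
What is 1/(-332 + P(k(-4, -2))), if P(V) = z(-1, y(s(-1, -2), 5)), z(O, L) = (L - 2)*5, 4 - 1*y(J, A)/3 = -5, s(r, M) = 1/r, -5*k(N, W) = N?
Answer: -1/207 ≈ -0.0048309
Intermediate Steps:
k(N, W) = -N/5
y(J, A) = 27 (y(J, A) = 12 - 3*(-5) = 12 + 15 = 27)
z(O, L) = -10 + 5*L (z(O, L) = (-2 + L)*5 = -10 + 5*L)
P(V) = 125 (P(V) = -10 + 5*27 = -10 + 135 = 125)
1/(-332 + P(k(-4, -2))) = 1/(-332 + 125) = 1/(-207) = -1/207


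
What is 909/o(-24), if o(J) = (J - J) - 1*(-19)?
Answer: 909/19 ≈ 47.842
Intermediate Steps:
o(J) = 19 (o(J) = 0 + 19 = 19)
909/o(-24) = 909/19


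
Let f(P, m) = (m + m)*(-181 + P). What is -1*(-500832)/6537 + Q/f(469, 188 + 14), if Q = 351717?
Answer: 6730219877/84510336 ≈ 79.638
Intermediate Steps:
f(P, m) = 2*m*(-181 + P) (f(P, m) = (2*m)*(-181 + P) = 2*m*(-181 + P))
-1*(-500832)/6537 + Q/f(469, 188 + 14) = -1*(-500832)/6537 + 351717/((2*(188 + 14)*(-181 + 469))) = 500832*(1/6537) + 351717/((2*202*288)) = 166944/2179 + 351717/116352 = 166944/2179 + 351717*(1/116352) = 166944/2179 + 117239/38784 = 6730219877/84510336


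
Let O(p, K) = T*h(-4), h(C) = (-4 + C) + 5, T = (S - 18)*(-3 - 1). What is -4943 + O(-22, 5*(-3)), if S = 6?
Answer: -5087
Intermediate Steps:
T = 48 (T = (6 - 18)*(-3 - 1) = -12*(-4) = 48)
h(C) = 1 + C
O(p, K) = -144 (O(p, K) = 48*(1 - 4) = 48*(-3) = -144)
-4943 + O(-22, 5*(-3)) = -4943 - 144 = -5087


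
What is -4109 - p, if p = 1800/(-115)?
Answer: -94147/23 ≈ -4093.3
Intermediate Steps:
p = -360/23 (p = 1800*(-1/115) = -360/23 ≈ -15.652)
-4109 - p = -4109 - 1*(-360/23) = -4109 + 360/23 = -94147/23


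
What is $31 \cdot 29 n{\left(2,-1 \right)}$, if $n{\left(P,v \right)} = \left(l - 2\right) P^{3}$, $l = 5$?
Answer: $21576$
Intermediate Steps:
$n{\left(P,v \right)} = 3 P^{3}$ ($n{\left(P,v \right)} = \left(5 - 2\right) P^{3} = 3 P^{3}$)
$31 \cdot 29 n{\left(2,-1 \right)} = 31 \cdot 29 \cdot 3 \cdot 2^{3} = 899 \cdot 3 \cdot 8 = 899 \cdot 24 = 21576$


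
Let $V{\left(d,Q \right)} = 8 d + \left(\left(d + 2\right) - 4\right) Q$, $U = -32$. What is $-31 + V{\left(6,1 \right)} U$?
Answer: $-1695$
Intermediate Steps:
$V{\left(d,Q \right)} = 8 d + Q \left(-2 + d\right)$ ($V{\left(d,Q \right)} = 8 d + \left(\left(2 + d\right) - 4\right) Q = 8 d + \left(-2 + d\right) Q = 8 d + Q \left(-2 + d\right)$)
$-31 + V{\left(6,1 \right)} U = -31 + \left(\left(-2\right) 1 + 8 \cdot 6 + 1 \cdot 6\right) \left(-32\right) = -31 + \left(-2 + 48 + 6\right) \left(-32\right) = -31 + 52 \left(-32\right) = -31 - 1664 = -1695$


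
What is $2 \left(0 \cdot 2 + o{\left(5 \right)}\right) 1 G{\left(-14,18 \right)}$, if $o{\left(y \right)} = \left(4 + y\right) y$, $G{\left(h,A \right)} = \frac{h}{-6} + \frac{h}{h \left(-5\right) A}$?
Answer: $209$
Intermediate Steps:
$G{\left(h,A \right)} = - \frac{1}{5 A} - \frac{h}{6}$ ($G{\left(h,A \right)} = h \left(- \frac{1}{6}\right) + \frac{h}{- 5 h A} = - \frac{h}{6} + \frac{h}{\left(-5\right) A h} = - \frac{h}{6} + h \left(- \frac{1}{5 A h}\right) = - \frac{h}{6} - \frac{1}{5 A} = - \frac{1}{5 A} - \frac{h}{6}$)
$o{\left(y \right)} = y \left(4 + y\right)$
$2 \left(0 \cdot 2 + o{\left(5 \right)}\right) 1 G{\left(-14,18 \right)} = 2 \left(0 \cdot 2 + 5 \left(4 + 5\right)\right) 1 \left(- \frac{1}{5 \cdot 18} - - \frac{7}{3}\right) = 2 \left(0 + 5 \cdot 9\right) 1 \left(\left(- \frac{1}{5}\right) \frac{1}{18} + \frac{7}{3}\right) = 2 \left(0 + 45\right) 1 \left(- \frac{1}{90} + \frac{7}{3}\right) = 2 \cdot 45 \cdot 1 \cdot \frac{209}{90} = 90 \cdot 1 \cdot \frac{209}{90} = 90 \cdot \frac{209}{90} = 209$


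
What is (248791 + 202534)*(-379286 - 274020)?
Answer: -294853330450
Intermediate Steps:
(248791 + 202534)*(-379286 - 274020) = 451325*(-653306) = -294853330450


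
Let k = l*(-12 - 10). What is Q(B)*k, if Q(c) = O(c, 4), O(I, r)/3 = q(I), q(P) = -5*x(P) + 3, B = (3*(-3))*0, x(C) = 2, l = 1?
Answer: 462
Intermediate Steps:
B = 0 (B = -9*0 = 0)
q(P) = -7 (q(P) = -5*2 + 3 = -10 + 3 = -7)
O(I, r) = -21 (O(I, r) = 3*(-7) = -21)
Q(c) = -21
k = -22 (k = 1*(-12 - 10) = 1*(-22) = -22)
Q(B)*k = -21*(-22) = 462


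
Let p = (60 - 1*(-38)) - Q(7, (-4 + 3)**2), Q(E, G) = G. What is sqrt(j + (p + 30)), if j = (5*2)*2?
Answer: 7*sqrt(3) ≈ 12.124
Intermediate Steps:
p = 97 (p = (60 - 1*(-38)) - (-4 + 3)**2 = (60 + 38) - 1*(-1)**2 = 98 - 1*1 = 98 - 1 = 97)
j = 20 (j = 10*2 = 20)
sqrt(j + (p + 30)) = sqrt(20 + (97 + 30)) = sqrt(20 + 127) = sqrt(147) = 7*sqrt(3)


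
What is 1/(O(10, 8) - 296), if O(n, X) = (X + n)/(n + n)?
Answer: -10/2951 ≈ -0.0033887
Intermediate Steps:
O(n, X) = (X + n)/(2*n) (O(n, X) = (X + n)/((2*n)) = (X + n)*(1/(2*n)) = (X + n)/(2*n))
1/(O(10, 8) - 296) = 1/((½)*(8 + 10)/10 - 296) = 1/((½)*(⅒)*18 - 296) = 1/(9/10 - 296) = 1/(-2951/10) = -10/2951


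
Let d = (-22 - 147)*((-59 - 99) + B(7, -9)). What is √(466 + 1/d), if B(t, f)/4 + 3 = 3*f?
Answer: √6086424414/3614 ≈ 21.587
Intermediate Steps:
B(t, f) = -12 + 12*f (B(t, f) = -12 + 4*(3*f) = -12 + 12*f)
d = 46982 (d = (-22 - 147)*((-59 - 99) + (-12 + 12*(-9))) = -169*(-158 + (-12 - 108)) = -169*(-158 - 120) = -169*(-278) = 46982)
√(466 + 1/d) = √(466 + 1/46982) = √(21893613/46982) = √6086424414/3614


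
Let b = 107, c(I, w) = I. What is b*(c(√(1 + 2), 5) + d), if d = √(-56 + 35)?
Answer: 107*√3 + 107*I*√21 ≈ 185.33 + 490.34*I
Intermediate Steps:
d = I*√21 (d = √(-21) = I*√21 ≈ 4.5826*I)
b*(c(√(1 + 2), 5) + d) = 107*(√(1 + 2) + I*√21) = 107*(√3 + I*√21) = 107*√3 + 107*I*√21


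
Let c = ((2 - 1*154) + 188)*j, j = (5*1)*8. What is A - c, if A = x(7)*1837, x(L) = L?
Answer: 11419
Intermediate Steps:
j = 40 (j = 5*8 = 40)
c = 1440 (c = ((2 - 1*154) + 188)*40 = ((2 - 154) + 188)*40 = (-152 + 188)*40 = 36*40 = 1440)
A = 12859 (A = 7*1837 = 12859)
A - c = 12859 - 1*1440 = 12859 - 1440 = 11419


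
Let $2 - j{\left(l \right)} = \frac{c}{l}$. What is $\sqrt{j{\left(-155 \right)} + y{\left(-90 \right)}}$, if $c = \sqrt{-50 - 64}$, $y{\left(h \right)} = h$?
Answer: $\frac{\sqrt{-2114200 + 155 i \sqrt{114}}}{155} \approx 0.0036715 + 9.3808 i$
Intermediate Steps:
$c = i \sqrt{114}$ ($c = \sqrt{-114} = i \sqrt{114} \approx 10.677 i$)
$j{\left(l \right)} = 2 - \frac{i \sqrt{114}}{l}$
$\sqrt{j{\left(-155 \right)} + y{\left(-90 \right)}} = \sqrt{\left(2 - \frac{i \sqrt{114}}{-155}\right) - 90} = \sqrt{\left(2 - i \sqrt{114} \left(- \frac{1}{155}\right)\right) - 90} = \sqrt{\left(2 + \frac{i \sqrt{114}}{155}\right) - 90} = \sqrt{-88 + \frac{i \sqrt{114}}{155}}$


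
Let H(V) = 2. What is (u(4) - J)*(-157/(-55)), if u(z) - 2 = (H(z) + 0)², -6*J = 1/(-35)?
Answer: 197663/11550 ≈ 17.114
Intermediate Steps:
J = 1/210 (J = -⅙/(-35) = -⅙*(-1/35) = 1/210 ≈ 0.0047619)
u(z) = 6 (u(z) = 2 + (2 + 0)² = 2 + 2² = 2 + 4 = 6)
(u(4) - J)*(-157/(-55)) = (6 - 1*1/210)*(-157/(-55)) = (6 - 1/210)*(-157*(-1/55)) = (1259/210)*(157/55) = 197663/11550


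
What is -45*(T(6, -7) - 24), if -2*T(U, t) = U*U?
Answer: 1890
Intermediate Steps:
T(U, t) = -U**2/2 (T(U, t) = -U*U/2 = -U**2/2)
-45*(T(6, -7) - 24) = -45*(-1/2*6**2 - 24) = -45*(-1/2*36 - 24) = -45*(-18 - 24) = -45*(-42) = 1890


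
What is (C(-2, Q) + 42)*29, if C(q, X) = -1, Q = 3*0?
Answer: 1189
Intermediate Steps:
Q = 0
(C(-2, Q) + 42)*29 = (-1 + 42)*29 = 41*29 = 1189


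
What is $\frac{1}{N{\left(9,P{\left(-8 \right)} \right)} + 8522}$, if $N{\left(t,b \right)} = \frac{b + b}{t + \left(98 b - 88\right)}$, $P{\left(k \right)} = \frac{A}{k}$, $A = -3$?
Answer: $\frac{169}{1440215} \approx 0.00011734$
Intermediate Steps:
$P{\left(k \right)} = - \frac{3}{k}$
$N{\left(t,b \right)} = \frac{2 b}{-88 + t + 98 b}$ ($N{\left(t,b \right)} = \frac{2 b}{t + \left(-88 + 98 b\right)} = \frac{2 b}{-88 + t + 98 b}$)
$\frac{1}{N{\left(9,P{\left(-8 \right)} \right)} + 8522} = \frac{1}{\frac{2 \left(- \frac{3}{-8}\right)}{-88 + 9 + 98 \left(- \frac{3}{-8}\right)} + 8522} = \frac{1}{\frac{2 \left(\left(-3\right) \left(- \frac{1}{8}\right)\right)}{-88 + 9 + 98 \left(\left(-3\right) \left(- \frac{1}{8}\right)\right)} + 8522} = \frac{1}{2 \cdot \frac{3}{8} \frac{1}{-88 + 9 + 98 \cdot \frac{3}{8}} + 8522} = \frac{1}{2 \cdot \frac{3}{8} \frac{1}{-88 + 9 + \frac{147}{4}} + 8522} = \frac{1}{2 \cdot \frac{3}{8} \frac{1}{- \frac{169}{4}} + 8522} = \frac{1}{2 \cdot \frac{3}{8} \left(- \frac{4}{169}\right) + 8522} = \frac{1}{- \frac{3}{169} + 8522} = \frac{1}{\frac{1440215}{169}} = \frac{169}{1440215}$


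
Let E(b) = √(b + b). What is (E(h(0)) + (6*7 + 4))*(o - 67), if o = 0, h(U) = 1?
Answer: -3082 - 67*√2 ≈ -3176.8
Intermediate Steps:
E(b) = √2*√b (E(b) = √(2*b) = √2*√b)
(E(h(0)) + (6*7 + 4))*(o - 67) = (√2*√1 + (6*7 + 4))*(0 - 67) = (√2*1 + (42 + 4))*(-67) = (√2 + 46)*(-67) = (46 + √2)*(-67) = -3082 - 67*√2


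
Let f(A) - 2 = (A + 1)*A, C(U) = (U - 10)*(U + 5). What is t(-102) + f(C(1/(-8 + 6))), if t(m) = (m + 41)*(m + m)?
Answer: 234101/16 ≈ 14631.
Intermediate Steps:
C(U) = (-10 + U)*(5 + U)
f(A) = 2 + A*(1 + A) (f(A) = 2 + (A + 1)*A = 2 + (1 + A)*A = 2 + A*(1 + A))
t(m) = 2*m*(41 + m) (t(m) = (41 + m)*(2*m) = 2*m*(41 + m))
t(-102) + f(C(1/(-8 + 6))) = 2*(-102)*(41 - 102) + (2 + (-50 + (1/(-8 + 6))**2 - 5/(-8 + 6)) + (-50 + (1/(-8 + 6))**2 - 5/(-8 + 6))**2) = 2*(-102)*(-61) + (2 + (-50 + (1/(-2))**2 - 5/(-2)) + (-50 + (1/(-2))**2 - 5/(-2))**2) = 12444 + (2 + (-50 + (-1/2)**2 - 5*(-1/2)) + (-50 + (-1/2)**2 - 5*(-1/2))**2) = 12444 + (2 + (-50 + 1/4 + 5/2) + (-50 + 1/4 + 5/2)**2) = 12444 + (2 - 189/4 + (-189/4)**2) = 12444 + (2 - 189/4 + 35721/16) = 12444 + 34997/16 = 234101/16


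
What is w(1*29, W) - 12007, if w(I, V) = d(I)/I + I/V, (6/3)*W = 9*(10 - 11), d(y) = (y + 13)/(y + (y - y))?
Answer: -90929383/7569 ≈ -12013.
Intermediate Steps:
d(y) = (13 + y)/y (d(y) = (13 + y)/(y + 0) = (13 + y)/y)
W = -9/2 (W = (9*(10 - 11))/2 = (9*(-1))/2 = (1/2)*(-9) = -9/2 ≈ -4.5000)
w(I, V) = I/V + (13 + I)/I**2 (w(I, V) = ((13 + I)/I)/I + I/V = (13 + I)/I**2 + I/V = I/V + (13 + I)/I**2)
w(1*29, W) - 12007 = (1/(1*29) + 13/(1*29)**2 + (1*29)/(-9/2)) - 12007 = (1/29 + 13/29**2 + 29*(-2/9)) - 12007 = (1/29 + 13*(1/841) - 58/9) - 12007 = (1/29 + 13/841 - 58/9) - 12007 = -48400/7569 - 12007 = -90929383/7569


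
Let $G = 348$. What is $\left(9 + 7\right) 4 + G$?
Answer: $412$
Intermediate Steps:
$\left(9 + 7\right) 4 + G = \left(9 + 7\right) 4 + 348 = 16 \cdot 4 + 348 = 64 + 348 = 412$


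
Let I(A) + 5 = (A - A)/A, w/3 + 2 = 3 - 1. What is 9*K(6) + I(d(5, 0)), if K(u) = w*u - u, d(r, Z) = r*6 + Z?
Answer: -59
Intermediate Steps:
w = 0 (w = -6 + 3*(3 - 1) = -6 + 3*2 = -6 + 6 = 0)
d(r, Z) = Z + 6*r (d(r, Z) = 6*r + Z = Z + 6*r)
I(A) = -5 (I(A) = -5 + (A - A)/A = -5 + 0/A = -5 + 0 = -5)
K(u) = -u (K(u) = 0*u - u = 0 - u = -u)
9*K(6) + I(d(5, 0)) = 9*(-1*6) - 5 = 9*(-6) - 5 = -54 - 5 = -59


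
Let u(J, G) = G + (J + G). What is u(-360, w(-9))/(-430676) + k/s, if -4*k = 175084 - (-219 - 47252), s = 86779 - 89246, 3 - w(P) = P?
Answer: 23963103207/1062477692 ≈ 22.554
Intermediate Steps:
w(P) = 3 - P
u(J, G) = J + 2*G (u(J, G) = G + (G + J) = J + 2*G)
s = -2467
k = -222555/4 (k = -(175084 - (-219 - 47252))/4 = -(175084 - 1*(-47471))/4 = -(175084 + 47471)/4 = -¼*222555 = -222555/4 ≈ -55639.)
u(-360, w(-9))/(-430676) + k/s = (-360 + 2*(3 - 1*(-9)))/(-430676) - 222555/4/(-2467) = (-360 + 2*(3 + 9))*(-1/430676) - 222555/4*(-1/2467) = (-360 + 2*12)*(-1/430676) + 222555/9868 = (-360 + 24)*(-1/430676) + 222555/9868 = -336*(-1/430676) + 222555/9868 = 84/107669 + 222555/9868 = 23963103207/1062477692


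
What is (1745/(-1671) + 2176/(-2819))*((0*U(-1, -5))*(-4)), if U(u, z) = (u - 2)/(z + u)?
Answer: 0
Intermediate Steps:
U(u, z) = (-2 + u)/(u + z)
(1745/(-1671) + 2176/(-2819))*((0*U(-1, -5))*(-4)) = (1745/(-1671) + 2176/(-2819))*((0*((-2 - 1)/(-1 - 5)))*(-4)) = (1745*(-1/1671) + 2176*(-1/2819))*((0*(-3/(-6)))*(-4)) = (-1745/1671 - 2176/2819)*((0*(-⅙*(-3)))*(-4)) = -8555251*0*(½)*(-4)/4710549 = -0*(-4) = -8555251/4710549*0 = 0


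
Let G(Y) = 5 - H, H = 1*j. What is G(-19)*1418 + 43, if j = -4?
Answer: 12805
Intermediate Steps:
H = -4 (H = 1*(-4) = -4)
G(Y) = 9 (G(Y) = 5 - 1*(-4) = 5 + 4 = 9)
G(-19)*1418 + 43 = 9*1418 + 43 = 12762 + 43 = 12805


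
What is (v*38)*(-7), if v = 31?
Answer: -8246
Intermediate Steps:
(v*38)*(-7) = (31*38)*(-7) = 1178*(-7) = -8246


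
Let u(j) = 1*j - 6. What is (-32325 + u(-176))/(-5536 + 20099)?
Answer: -32507/14563 ≈ -2.2322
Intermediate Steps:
u(j) = -6 + j (u(j) = j - 6 = -6 + j)
(-32325 + u(-176))/(-5536 + 20099) = (-32325 + (-6 - 176))/(-5536 + 20099) = (-32325 - 182)/14563 = -32507*1/14563 = -32507/14563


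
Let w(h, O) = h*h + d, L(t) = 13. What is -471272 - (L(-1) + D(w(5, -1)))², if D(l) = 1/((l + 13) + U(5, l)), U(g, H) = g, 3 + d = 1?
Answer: -792493388/1681 ≈ -4.7144e+5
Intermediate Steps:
d = -2 (d = -3 + 1 = -2)
w(h, O) = -2 + h² (w(h, O) = h*h - 2 = h² - 2 = -2 + h²)
D(l) = 1/(18 + l) (D(l) = 1/((l + 13) + 5) = 1/((13 + l) + 5) = 1/(18 + l))
-471272 - (L(-1) + D(w(5, -1)))² = -471272 - (13 + 1/(18 + (-2 + 5²)))² = -471272 - (13 + 1/(18 + (-2 + 25)))² = -471272 - (13 + 1/(18 + 23))² = -471272 - (13 + 1/41)² = -471272 - (534/41)² = -471272 - 1*285156/1681 = -471272 - 285156/1681 = -792493388/1681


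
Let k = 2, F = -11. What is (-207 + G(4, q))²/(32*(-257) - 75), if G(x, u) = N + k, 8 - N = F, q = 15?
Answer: -34596/8299 ≈ -4.1687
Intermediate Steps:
N = 19 (N = 8 - 1*(-11) = 8 + 11 = 19)
G(x, u) = 21 (G(x, u) = 19 + 2 = 21)
(-207 + G(4, q))²/(32*(-257) - 75) = (-207 + 21)²/(32*(-257) - 75) = (-186)²/(-8224 - 75) = 34596/(-8299) = 34596*(-1/8299) = -34596/8299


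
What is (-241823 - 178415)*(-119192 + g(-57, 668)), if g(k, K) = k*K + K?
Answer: 65809270800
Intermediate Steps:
g(k, K) = K + K*k (g(k, K) = K*k + K = K + K*k)
(-241823 - 178415)*(-119192 + g(-57, 668)) = (-241823 - 178415)*(-119192 + 668*(1 - 57)) = -420238*(-119192 + 668*(-56)) = -420238*(-119192 - 37408) = -420238*(-156600) = 65809270800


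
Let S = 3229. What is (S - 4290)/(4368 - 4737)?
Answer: 1061/369 ≈ 2.8753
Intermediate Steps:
(S - 4290)/(4368 - 4737) = (3229 - 4290)/(4368 - 4737) = -1061/(-369) = -1061*(-1/369) = 1061/369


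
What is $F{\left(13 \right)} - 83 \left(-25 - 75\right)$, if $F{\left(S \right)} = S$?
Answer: $8313$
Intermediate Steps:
$F{\left(13 \right)} - 83 \left(-25 - 75\right) = 13 - 83 \left(-25 - 75\right) = 13 - -8300 = 13 + 8300 = 8313$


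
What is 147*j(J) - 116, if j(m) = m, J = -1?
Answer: -263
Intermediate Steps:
147*j(J) - 116 = 147*(-1) - 116 = -147 - 116 = -263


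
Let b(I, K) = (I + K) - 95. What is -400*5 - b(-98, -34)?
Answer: -1773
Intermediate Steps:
b(I, K) = -95 + I + K
-400*5 - b(-98, -34) = -400*5 - (-95 - 98 - 34) = -2000 - 1*(-227) = -2000 + 227 = -1773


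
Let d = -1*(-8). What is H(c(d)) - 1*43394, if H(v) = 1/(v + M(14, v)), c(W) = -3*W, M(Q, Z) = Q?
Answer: -433941/10 ≈ -43394.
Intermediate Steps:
d = 8
H(v) = 1/(14 + v) (H(v) = 1/(v + 14) = 1/(14 + v))
H(c(d)) - 1*43394 = 1/(14 - 3*8) - 1*43394 = 1/(14 - 24) - 43394 = 1/(-10) - 43394 = -1/10 - 43394 = -433941/10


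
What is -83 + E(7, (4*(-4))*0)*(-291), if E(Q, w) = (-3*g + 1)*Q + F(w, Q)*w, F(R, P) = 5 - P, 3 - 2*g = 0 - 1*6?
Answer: 50759/2 ≈ 25380.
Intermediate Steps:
g = 9/2 (g = 3/2 - (0 - 1*6)/2 = 3/2 - (0 - 6)/2 = 3/2 - ½*(-6) = 3/2 + 3 = 9/2 ≈ 4.5000)
E(Q, w) = -25*Q/2 + w*(5 - Q) (E(Q, w) = (-3*9/2 + 1)*Q + (5 - Q)*w = (-27/2 + 1)*Q + w*(5 - Q) = -25*Q/2 + w*(5 - Q))
-83 + E(7, (4*(-4))*0)*(-291) = -83 + (5*((4*(-4))*0) - 25/2*7 - 1*7*(4*(-4))*0)*(-291) = -83 + (5*(-16*0) - 175/2 - 1*7*(-16*0))*(-291) = -83 + (5*0 - 175/2 - 1*7*0)*(-291) = -83 + (0 - 175/2 + 0)*(-291) = -83 - 175/2*(-291) = -83 + 50925/2 = 50759/2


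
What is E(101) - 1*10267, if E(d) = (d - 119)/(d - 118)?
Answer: -174521/17 ≈ -10266.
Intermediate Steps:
E(d) = (-119 + d)/(-118 + d)
E(101) - 1*10267 = (-119 + 101)/(-118 + 101) - 1*10267 = -18/(-17) - 10267 = -1/17*(-18) - 10267 = 18/17 - 10267 = -174521/17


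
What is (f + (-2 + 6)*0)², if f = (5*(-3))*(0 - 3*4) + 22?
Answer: 40804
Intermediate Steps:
f = 202 (f = -15*(0 - 12) + 22 = -15*(-12) + 22 = 180 + 22 = 202)
(f + (-2 + 6)*0)² = (202 + (-2 + 6)*0)² = (202 + 4*0)² = (202 + 0)² = 202² = 40804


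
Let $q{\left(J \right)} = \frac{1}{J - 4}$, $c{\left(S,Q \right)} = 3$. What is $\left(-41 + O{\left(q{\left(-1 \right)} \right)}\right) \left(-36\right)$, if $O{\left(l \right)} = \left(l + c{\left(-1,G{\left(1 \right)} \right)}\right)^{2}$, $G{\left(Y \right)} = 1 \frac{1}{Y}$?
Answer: $\frac{29844}{25} \approx 1193.8$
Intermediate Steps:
$G{\left(Y \right)} = \frac{1}{Y}$
$q{\left(J \right)} = \frac{1}{-4 + J}$
$O{\left(l \right)} = \left(3 + l\right)^{2}$ ($O{\left(l \right)} = \left(l + 3\right)^{2} = \left(3 + l\right)^{2}$)
$\left(-41 + O{\left(q{\left(-1 \right)} \right)}\right) \left(-36\right) = \left(-41 + \left(3 + \frac{1}{-4 - 1}\right)^{2}\right) \left(-36\right) = \left(-41 + \left(3 + \frac{1}{-5}\right)^{2}\right) \left(-36\right) = \left(-41 + \left(3 - \frac{1}{5}\right)^{2}\right) \left(-36\right) = \left(-41 + \left(\frac{14}{5}\right)^{2}\right) \left(-36\right) = \left(-41 + \frac{196}{25}\right) \left(-36\right) = \left(- \frac{829}{25}\right) \left(-36\right) = \frac{29844}{25}$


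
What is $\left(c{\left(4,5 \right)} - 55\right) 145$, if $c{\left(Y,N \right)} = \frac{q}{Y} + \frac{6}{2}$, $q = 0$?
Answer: $-7540$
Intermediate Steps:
$c{\left(Y,N \right)} = 3$ ($c{\left(Y,N \right)} = \frac{0}{Y} + \frac{6}{2} = 0 + 6 \cdot \frac{1}{2} = 0 + 3 = 3$)
$\left(c{\left(4,5 \right)} - 55\right) 145 = \left(3 - 55\right) 145 = \left(-52\right) 145 = -7540$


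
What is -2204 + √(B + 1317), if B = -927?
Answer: -2204 + √390 ≈ -2184.3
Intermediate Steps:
-2204 + √(B + 1317) = -2204 + √(-927 + 1317) = -2204 + √390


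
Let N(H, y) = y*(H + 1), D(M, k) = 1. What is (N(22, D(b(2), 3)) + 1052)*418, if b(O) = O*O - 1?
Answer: 449350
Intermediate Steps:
b(O) = -1 + O**2 (b(O) = O**2 - 1 = -1 + O**2)
N(H, y) = y*(1 + H)
(N(22, D(b(2), 3)) + 1052)*418 = (1*(1 + 22) + 1052)*418 = (1*23 + 1052)*418 = (23 + 1052)*418 = 1075*418 = 449350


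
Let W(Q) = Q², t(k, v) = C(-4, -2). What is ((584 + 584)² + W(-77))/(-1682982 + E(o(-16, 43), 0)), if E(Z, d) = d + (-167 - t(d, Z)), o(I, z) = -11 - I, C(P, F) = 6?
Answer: -1370153/1683155 ≈ -0.81404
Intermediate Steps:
t(k, v) = 6
E(Z, d) = -173 + d (E(Z, d) = d + (-167 - 1*6) = d + (-167 - 6) = d - 173 = -173 + d)
((584 + 584)² + W(-77))/(-1682982 + E(o(-16, 43), 0)) = ((584 + 584)² + (-77)²)/(-1682982 + (-173 + 0)) = (1168² + 5929)/(-1682982 - 173) = (1364224 + 5929)/(-1683155) = 1370153*(-1/1683155) = -1370153/1683155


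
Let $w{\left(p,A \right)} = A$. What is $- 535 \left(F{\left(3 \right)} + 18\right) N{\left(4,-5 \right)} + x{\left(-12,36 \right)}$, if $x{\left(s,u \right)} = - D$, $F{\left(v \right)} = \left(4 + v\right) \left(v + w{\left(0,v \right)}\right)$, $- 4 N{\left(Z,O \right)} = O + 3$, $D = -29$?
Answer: $-16021$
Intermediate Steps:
$N{\left(Z,O \right)} = - \frac{3}{4} - \frac{O}{4}$ ($N{\left(Z,O \right)} = - \frac{O + 3}{4} = - \frac{3 + O}{4} = - \frac{3}{4} - \frac{O}{4}$)
$F{\left(v \right)} = 2 v \left(4 + v\right)$ ($F{\left(v \right)} = \left(4 + v\right) \left(v + v\right) = \left(4 + v\right) 2 v = 2 v \left(4 + v\right)$)
$x{\left(s,u \right)} = 29$ ($x{\left(s,u \right)} = \left(-1\right) \left(-29\right) = 29$)
$- 535 \left(F{\left(3 \right)} + 18\right) N{\left(4,-5 \right)} + x{\left(-12,36 \right)} = - 535 \left(2 \cdot 3 \left(4 + 3\right) + 18\right) \left(- \frac{3}{4} - - \frac{5}{4}\right) + 29 = - 535 \left(2 \cdot 3 \cdot 7 + 18\right) \left(- \frac{3}{4} + \frac{5}{4}\right) + 29 = - 535 \left(42 + 18\right) \frac{1}{2} + 29 = - 535 \cdot 60 \cdot \frac{1}{2} + 29 = \left(-535\right) 30 + 29 = -16050 + 29 = -16021$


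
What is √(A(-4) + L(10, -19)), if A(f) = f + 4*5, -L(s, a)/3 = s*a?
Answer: √586 ≈ 24.207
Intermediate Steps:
L(s, a) = -3*a*s (L(s, a) = -3*s*a = -3*a*s)
A(f) = 20 + f (A(f) = f + 20 = 20 + f)
√(A(-4) + L(10, -19)) = √((20 - 4) - 3*(-19)*10) = √(16 + 570) = √586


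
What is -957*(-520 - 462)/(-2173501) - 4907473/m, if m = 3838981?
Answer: -1297652000297/758548094771 ≈ -1.7107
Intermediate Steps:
-957*(-520 - 462)/(-2173501) - 4907473/m = -957*(-520 - 462)/(-2173501) - 4907473/3838981 = -957*(-982)*(-1/2173501) - 4907473*1/3838981 = 939774*(-1/2173501) - 4907473/3838981 = -85434/197591 - 4907473/3838981 = -1297652000297/758548094771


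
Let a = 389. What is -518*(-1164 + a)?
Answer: 401450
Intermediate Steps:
-518*(-1164 + a) = -518*(-1164 + 389) = -518*(-775) = 401450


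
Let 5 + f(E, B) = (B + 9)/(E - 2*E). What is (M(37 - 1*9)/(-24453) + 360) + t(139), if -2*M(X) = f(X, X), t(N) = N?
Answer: 227771485/456456 ≈ 499.00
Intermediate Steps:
f(E, B) = -5 - (9 + B)/E (f(E, B) = -5 + (B + 9)/(E - 2*E) = -5 + (9 + B)/((-E)) = -5 + (9 + B)*(-1/E) = -5 - (9 + B)/E)
M(X) = -(-9 - 6*X)/(2*X) (M(X) = -(-9 - X - 5*X)/(2*X) = -(-9 - 6*X)/(2*X))
(M(37 - 1*9)/(-24453) + 360) + t(139) = ((3 + 9/(2*(37 - 1*9)))/(-24453) + 360) + 139 = ((3 + 9/(2*(37 - 9)))*(-1/24453) + 360) + 139 = ((3 + (9/2)/28)*(-1/24453) + 360) + 139 = ((3 + (9/2)*(1/28))*(-1/24453) + 360) + 139 = ((3 + 9/56)*(-1/24453) + 360) + 139 = ((177/56)*(-1/24453) + 360) + 139 = (-59/456456 + 360) + 139 = 164324101/456456 + 139 = 227771485/456456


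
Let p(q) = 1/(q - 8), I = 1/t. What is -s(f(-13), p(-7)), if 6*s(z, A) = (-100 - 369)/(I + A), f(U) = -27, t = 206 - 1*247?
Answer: -13735/16 ≈ -858.44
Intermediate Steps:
t = -41 (t = 206 - 247 = -41)
I = -1/41 (I = 1/(-41) = -1/41 ≈ -0.024390)
p(q) = 1/(-8 + q)
s(z, A) = -469/(6*(-1/41 + A)) (s(z, A) = ((-100 - 369)/(-1/41 + A))/6 = (-469/(-1/41 + A))/6 = -469/(6*(-1/41 + A)))
-s(f(-13), p(-7)) = -(-19229)/(-6 + 246/(-8 - 7)) = -(-19229)/(-6 + 246/(-15)) = -(-19229)/(-6 + 246*(-1/15)) = -(-19229)/(-6 - 82/5) = -(-19229)/(-112/5) = -(-19229)*(-5)/112 = -1*13735/16 = -13735/16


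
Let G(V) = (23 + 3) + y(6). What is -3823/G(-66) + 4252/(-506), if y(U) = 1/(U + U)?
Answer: -12272066/79189 ≈ -154.97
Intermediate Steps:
y(U) = 1/(2*U)
G(V) = 313/12 (G(V) = (23 + 3) + (½)/6 = 26 + (½)*(⅙) = 26 + 1/12 = 313/12)
-3823/G(-66) + 4252/(-506) = -3823/313/12 + 4252/(-506) = -3823*12/313 + 4252*(-1/506) = -45876/313 - 2126/253 = -12272066/79189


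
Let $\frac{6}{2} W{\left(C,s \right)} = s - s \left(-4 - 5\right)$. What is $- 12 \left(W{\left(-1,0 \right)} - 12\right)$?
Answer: $144$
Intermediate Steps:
$W{\left(C,s \right)} = \frac{10 s}{3}$ ($W{\left(C,s \right)} = \frac{s - s \left(-4 - 5\right)}{3} = \frac{s - s \left(-9\right)}{3} = \frac{s - - 9 s}{3} = \frac{s + 9 s}{3} = \frac{10 s}{3}$)
$- 12 \left(W{\left(-1,0 \right)} - 12\right) = - 12 \left(\frac{10}{3} \cdot 0 - 12\right) = - 12 \left(0 - 12\right) = \left(-12\right) \left(-12\right) = 144$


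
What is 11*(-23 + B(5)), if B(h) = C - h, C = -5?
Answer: -363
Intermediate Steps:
B(h) = -5 - h
11*(-23 + B(5)) = 11*(-23 + (-5 - 1*5)) = 11*(-23 + (-5 - 5)) = 11*(-23 - 10) = 11*(-33) = -363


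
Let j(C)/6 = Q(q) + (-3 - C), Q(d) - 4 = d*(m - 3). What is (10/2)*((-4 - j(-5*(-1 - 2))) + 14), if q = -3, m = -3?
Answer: -70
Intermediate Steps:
Q(d) = 4 - 6*d (Q(d) = 4 + d*(-3 - 3) = 4 + d*(-6) = 4 - 6*d)
j(C) = 114 - 6*C (j(C) = 6*((4 - 6*(-3)) + (-3 - C)) = 6*((4 + 18) + (-3 - C)) = 6*(22 + (-3 - C)) = 6*(19 - C) = 114 - 6*C)
(10/2)*((-4 - j(-5*(-1 - 2))) + 14) = (10/2)*((-4 - (114 - (-30)*(-1 - 2))) + 14) = (10*(1/2))*((-4 - (114 - (-30)*(-3))) + 14) = 5*((-4 - (114 - 6*15)) + 14) = 5*((-4 - (114 - 90)) + 14) = 5*((-4 - 1*24) + 14) = 5*((-4 - 24) + 14) = 5*(-28 + 14) = 5*(-14) = -70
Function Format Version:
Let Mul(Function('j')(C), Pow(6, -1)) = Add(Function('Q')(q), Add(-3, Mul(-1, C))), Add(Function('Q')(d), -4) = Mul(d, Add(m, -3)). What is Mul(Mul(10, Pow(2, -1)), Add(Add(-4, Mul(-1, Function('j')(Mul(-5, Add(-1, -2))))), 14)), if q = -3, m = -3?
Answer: -70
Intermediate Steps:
Function('Q')(d) = Add(4, Mul(-6, d)) (Function('Q')(d) = Add(4, Mul(d, Add(-3, -3))) = Add(4, Mul(d, -6)) = Add(4, Mul(-6, d)))
Function('j')(C) = Add(114, Mul(-6, C)) (Function('j')(C) = Mul(6, Add(Add(4, Mul(-6, -3)), Add(-3, Mul(-1, C)))) = Mul(6, Add(Add(4, 18), Add(-3, Mul(-1, C)))) = Mul(6, Add(22, Add(-3, Mul(-1, C)))) = Mul(6, Add(19, Mul(-1, C))) = Add(114, Mul(-6, C)))
Mul(Mul(10, Pow(2, -1)), Add(Add(-4, Mul(-1, Function('j')(Mul(-5, Add(-1, -2))))), 14)) = Mul(Mul(10, Pow(2, -1)), Add(Add(-4, Mul(-1, Add(114, Mul(-6, Mul(-5, Add(-1, -2)))))), 14)) = Mul(Mul(10, Rational(1, 2)), Add(Add(-4, Mul(-1, Add(114, Mul(-6, Mul(-5, -3))))), 14)) = Mul(5, Add(Add(-4, Mul(-1, Add(114, Mul(-6, 15)))), 14)) = Mul(5, Add(Add(-4, Mul(-1, Add(114, -90))), 14)) = Mul(5, Add(Add(-4, Mul(-1, 24)), 14)) = Mul(5, Add(Add(-4, -24), 14)) = Mul(5, Add(-28, 14)) = Mul(5, -14) = -70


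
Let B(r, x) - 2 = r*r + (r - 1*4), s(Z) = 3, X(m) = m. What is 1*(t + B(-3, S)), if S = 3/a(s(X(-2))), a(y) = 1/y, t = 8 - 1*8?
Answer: 4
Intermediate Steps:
t = 0 (t = 8 - 8 = 0)
a(y) = 1/y
S = 9 (S = 3/(1/3) = 3*3 = 9)
B(r, x) = -2 + r + r**2 (B(r, x) = 2 + (r*r + (r - 1*4)) = 2 + (r**2 + (r - 4)) = 2 + (r**2 + (-4 + r)) = 2 + (-4 + r + r**2) = -2 + r + r**2)
1*(t + B(-3, S)) = 1*(0 + (-2 - 3 + (-3)**2)) = 1*(0 + (-2 - 3 + 9)) = 1*(0 + 4) = 1*4 = 4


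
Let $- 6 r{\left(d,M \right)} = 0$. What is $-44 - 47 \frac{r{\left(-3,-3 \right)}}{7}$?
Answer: $-44$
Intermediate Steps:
$r{\left(d,M \right)} = 0$ ($r{\left(d,M \right)} = \left(- \frac{1}{6}\right) 0 = 0$)
$-44 - 47 \frac{r{\left(-3,-3 \right)}}{7} = -44 - 47 \cdot \frac{0}{7} = -44 - 47 \cdot 0 \cdot \frac{1}{7} = -44 - 0 = -44 + 0 = -44$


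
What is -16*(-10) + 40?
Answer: 200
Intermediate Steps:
-16*(-10) + 40 = 160 + 40 = 200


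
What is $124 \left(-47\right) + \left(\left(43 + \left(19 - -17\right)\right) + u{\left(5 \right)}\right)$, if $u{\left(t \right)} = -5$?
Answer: $-5754$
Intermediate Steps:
$124 \left(-47\right) + \left(\left(43 + \left(19 - -17\right)\right) + u{\left(5 \right)}\right) = 124 \left(-47\right) + \left(\left(43 + \left(19 - -17\right)\right) - 5\right) = -5828 + \left(\left(43 + \left(19 + 17\right)\right) - 5\right) = -5828 + \left(\left(43 + 36\right) - 5\right) = -5828 + \left(79 - 5\right) = -5828 + 74 = -5754$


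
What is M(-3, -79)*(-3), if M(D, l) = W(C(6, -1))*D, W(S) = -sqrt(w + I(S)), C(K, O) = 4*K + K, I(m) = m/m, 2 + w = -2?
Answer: -9*I*sqrt(3) ≈ -15.588*I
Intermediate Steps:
w = -4 (w = -2 - 2 = -4)
I(m) = 1
C(K, O) = 5*K
W(S) = -I*sqrt(3) (W(S) = -sqrt(-4 + 1) = -sqrt(-3) = -I*sqrt(3))
M(D, l) = -I*D*sqrt(3) (M(D, l) = (-I*sqrt(3))*D = -I*D*sqrt(3))
M(-3, -79)*(-3) = -1*I*(-3)*sqrt(3)*(-3) = (3*I*sqrt(3))*(-3) = -9*I*sqrt(3)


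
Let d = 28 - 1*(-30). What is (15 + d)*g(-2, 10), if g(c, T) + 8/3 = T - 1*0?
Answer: 1606/3 ≈ 535.33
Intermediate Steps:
d = 58 (d = 28 + 30 = 58)
g(c, T) = -8/3 + T (g(c, T) = -8/3 + (T - 1*0) = -8/3 + (T + 0) = -8/3 + T)
(15 + d)*g(-2, 10) = (15 + 58)*(-8/3 + 10) = 73*(22/3) = 1606/3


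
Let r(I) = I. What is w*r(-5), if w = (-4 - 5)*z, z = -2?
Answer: -90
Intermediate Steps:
w = 18 (w = (-4 - 5)*(-2) = -9*(-2) = 18)
w*r(-5) = 18*(-5) = -90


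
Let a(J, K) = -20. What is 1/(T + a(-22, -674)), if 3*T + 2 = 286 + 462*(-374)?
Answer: -3/172564 ≈ -1.7385e-5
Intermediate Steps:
T = -172504/3 (T = -2/3 + (286 + 462*(-374))/3 = -2/3 + (286 - 172788)/3 = -2/3 + (1/3)*(-172502) = -2/3 - 172502/3 = -172504/3 ≈ -57501.)
1/(T + a(-22, -674)) = 1/(-172504/3 - 20) = 1/(-172564/3) = -3/172564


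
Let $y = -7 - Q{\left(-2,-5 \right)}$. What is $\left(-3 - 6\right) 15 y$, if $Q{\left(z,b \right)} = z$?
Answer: $675$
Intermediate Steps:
$y = -5$ ($y = -7 - -2 = -7 + 2 = -5$)
$\left(-3 - 6\right) 15 y = \left(-3 - 6\right) 15 \left(-5\right) = \left(-9\right) 15 \left(-5\right) = \left(-135\right) \left(-5\right) = 675$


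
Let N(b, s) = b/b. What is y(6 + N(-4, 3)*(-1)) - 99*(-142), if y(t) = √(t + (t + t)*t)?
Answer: 14058 + √55 ≈ 14065.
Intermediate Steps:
N(b, s) = 1
y(t) = √(t + 2*t²) (y(t) = √(t + (2*t)*t) = √(t + 2*t²))
y(6 + N(-4, 3)*(-1)) - 99*(-142) = √((6 + 1*(-1))*(1 + 2*(6 + 1*(-1)))) - 99*(-142) = √((6 - 1)*(1 + 2*(6 - 1))) + 14058 = √(5*(1 + 2*5)) + 14058 = √(5*(1 + 10)) + 14058 = √(5*11) + 14058 = √55 + 14058 = 14058 + √55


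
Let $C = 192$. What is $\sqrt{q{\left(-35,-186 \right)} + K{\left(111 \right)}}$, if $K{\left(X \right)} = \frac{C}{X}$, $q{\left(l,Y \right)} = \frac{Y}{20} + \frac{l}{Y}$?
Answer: $\frac{i \sqrt{2185189845}}{17205} \approx 2.717 i$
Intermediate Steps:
$q{\left(l,Y \right)} = \frac{Y}{20} + \frac{l}{Y}$ ($q{\left(l,Y \right)} = Y \frac{1}{20} + \frac{l}{Y} = \frac{Y}{20} + \frac{l}{Y}$)
$K{\left(X \right)} = \frac{192}{X}$
$\sqrt{q{\left(-35,-186 \right)} + K{\left(111 \right)}} = \sqrt{\left(\frac{1}{20} \left(-186\right) - \frac{35}{-186}\right) + \frac{192}{111}} = \sqrt{\left(- \frac{93}{10} - - \frac{35}{186}\right) + 192 \cdot \frac{1}{111}} = \sqrt{\left(- \frac{93}{10} + \frac{35}{186}\right) + \frac{64}{37}} = \sqrt{- \frac{4237}{465} + \frac{64}{37}} = \sqrt{- \frac{127009}{17205}} = \frac{i \sqrt{2185189845}}{17205}$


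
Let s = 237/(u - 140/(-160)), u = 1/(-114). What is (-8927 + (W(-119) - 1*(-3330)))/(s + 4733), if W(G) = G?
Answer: -28580/25033 ≈ -1.1417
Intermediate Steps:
u = -1/114 ≈ -0.0087719
s = 1368/5 (s = 237/(-1/114 - 140/(-160)) = 237/(-1/114 - 140*(-1/160)) = 237/(-1/114 + 7/8) = 237/(395/456) = (456/395)*237 = 1368/5 ≈ 273.60)
(-8927 + (W(-119) - 1*(-3330)))/(s + 4733) = (-8927 + (-119 - 1*(-3330)))/(1368/5 + 4733) = (-8927 + (-119 + 3330))/(25033/5) = (-8927 + 3211)*(5/25033) = -5716*5/25033 = -28580/25033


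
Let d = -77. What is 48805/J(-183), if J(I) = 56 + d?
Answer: -48805/21 ≈ -2324.0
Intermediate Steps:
J(I) = -21 (J(I) = 56 - 77 = -21)
48805/J(-183) = 48805/(-21) = 48805*(-1/21) = -48805/21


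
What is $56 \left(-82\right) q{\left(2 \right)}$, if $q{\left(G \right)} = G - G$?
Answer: $0$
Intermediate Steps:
$q{\left(G \right)} = 0$
$56 \left(-82\right) q{\left(2 \right)} = 56 \left(-82\right) 0 = \left(-4592\right) 0 = 0$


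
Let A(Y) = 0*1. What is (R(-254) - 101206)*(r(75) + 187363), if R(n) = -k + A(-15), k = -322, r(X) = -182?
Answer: -18883568004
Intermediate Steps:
A(Y) = 0
R(n) = 322 (R(n) = -1*(-322) + 0 = 322 + 0 = 322)
(R(-254) - 101206)*(r(75) + 187363) = (322 - 101206)*(-182 + 187363) = -100884*187181 = -18883568004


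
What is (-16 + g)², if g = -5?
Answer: 441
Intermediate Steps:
(-16 + g)² = (-16 - 5)² = (-21)² = 441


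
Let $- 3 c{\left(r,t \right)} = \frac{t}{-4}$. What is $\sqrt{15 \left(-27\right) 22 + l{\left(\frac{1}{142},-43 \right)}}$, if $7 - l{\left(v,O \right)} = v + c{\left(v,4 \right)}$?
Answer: $\frac{i \sqrt{1615742598}}{426} \approx 94.358 i$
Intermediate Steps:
$c{\left(r,t \right)} = \frac{t}{12}$ ($c{\left(r,t \right)} = - \frac{t \frac{1}{-4}}{3} = - \frac{t \left(- \frac{1}{4}\right)}{3} = - \frac{\left(- \frac{1}{4}\right) t}{3} = \frac{t}{12}$)
$l{\left(v,O \right)} = \frac{20}{3} - v$ ($l{\left(v,O \right)} = 7 - \left(v + \frac{1}{12} \cdot 4\right) = 7 - \left(v + \frac{1}{3}\right) = 7 - \left(\frac{1}{3} + v\right) = \frac{20}{3} - v$)
$\sqrt{15 \left(-27\right) 22 + l{\left(\frac{1}{142},-43 \right)}} = \sqrt{15 \left(-27\right) 22 + \left(\frac{20}{3} - \frac{1}{142}\right)} = \sqrt{\left(-405\right) 22 + \left(\frac{20}{3} - \frac{1}{142}\right)} = \sqrt{-8910 + \left(\frac{20}{3} - \frac{1}{142}\right)} = \sqrt{-8910 + \frac{2837}{426}} = \sqrt{- \frac{3792823}{426}} = \frac{i \sqrt{1615742598}}{426}$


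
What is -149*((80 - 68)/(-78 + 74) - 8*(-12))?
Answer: -13857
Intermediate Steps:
-149*((80 - 68)/(-78 + 74) - 8*(-12)) = -149*(12/(-4) + 96) = -149*(12*(-1/4) + 96) = -149*(-3 + 96) = -149*93 = -13857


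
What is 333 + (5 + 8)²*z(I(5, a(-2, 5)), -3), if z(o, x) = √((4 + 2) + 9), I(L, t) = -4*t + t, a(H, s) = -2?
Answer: 333 + 169*√15 ≈ 987.53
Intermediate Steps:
I(L, t) = -3*t
z(o, x) = √15 (z(o, x) = √(6 + 9) = √15)
333 + (5 + 8)²*z(I(5, a(-2, 5)), -3) = 333 + (5 + 8)²*√15 = 333 + 13²*√15 = 333 + 169*√15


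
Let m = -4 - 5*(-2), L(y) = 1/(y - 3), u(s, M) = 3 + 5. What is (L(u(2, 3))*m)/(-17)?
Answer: -6/85 ≈ -0.070588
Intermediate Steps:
u(s, M) = 8
L(y) = 1/(-3 + y)
m = 6 (m = -4 + 10 = 6)
(L(u(2, 3))*m)/(-17) = (6/(-3 + 8))/(-17) = (6/5)*(-1/17) = -6/85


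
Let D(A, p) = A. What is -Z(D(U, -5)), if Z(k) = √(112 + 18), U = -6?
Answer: -√130 ≈ -11.402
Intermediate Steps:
Z(k) = √130
-Z(D(U, -5)) = -√130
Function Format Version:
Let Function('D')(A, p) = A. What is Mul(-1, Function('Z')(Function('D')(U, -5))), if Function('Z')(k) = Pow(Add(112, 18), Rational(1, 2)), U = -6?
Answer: Mul(-1, Pow(130, Rational(1, 2))) ≈ -11.402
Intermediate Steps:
Function('Z')(k) = Pow(130, Rational(1, 2))
Mul(-1, Function('Z')(Function('D')(U, -5))) = Mul(-1, Pow(130, Rational(1, 2)))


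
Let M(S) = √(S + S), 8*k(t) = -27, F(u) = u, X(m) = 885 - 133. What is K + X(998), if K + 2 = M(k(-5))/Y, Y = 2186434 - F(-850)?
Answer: 750 + 3*I*√3/4374568 ≈ 750.0 + 1.1878e-6*I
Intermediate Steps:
X(m) = 752
k(t) = -27/8 (k(t) = (⅛)*(-27) = -27/8)
M(S) = √2*√S (M(S) = √(2*S) = √2*√S)
Y = 2187284 (Y = 2186434 - 1*(-850) = 2186434 + 850 = 2187284)
K = -2 + 3*I*√3/4374568 (K = -2 + (√2*√(-27/8))/2187284 = -2 + (√2*(3*I*√6/4))*(1/2187284) = -2 + (3*I*√3/2)*(1/2187284) = -2 + 3*I*√3/4374568 ≈ -2.0 + 1.1878e-6*I)
K + X(998) = (-2 + 3*I*√3/4374568) + 752 = 750 + 3*I*√3/4374568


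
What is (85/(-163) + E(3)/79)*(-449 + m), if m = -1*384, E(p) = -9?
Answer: 6815606/12877 ≈ 529.29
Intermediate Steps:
m = -384
(85/(-163) + E(3)/79)*(-449 + m) = (85/(-163) - 9/79)*(-449 - 384) = (85*(-1/163) - 9*1/79)*(-833) = (-85/163 - 9/79)*(-833) = -8182/12877*(-833) = 6815606/12877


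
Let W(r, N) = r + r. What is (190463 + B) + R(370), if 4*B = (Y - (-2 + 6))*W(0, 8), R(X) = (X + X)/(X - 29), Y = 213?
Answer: 64948623/341 ≈ 1.9047e+5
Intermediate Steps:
W(r, N) = 2*r
R(X) = 2*X/(-29 + X) (R(X) = (2*X)/(-29 + X) = 2*X/(-29 + X))
B = 0 (B = ((213 - (-2 + 6))*(2*0))/4 = ((213 - 1*4)*0)/4 = ((213 - 4)*0)/4 = (209*0)/4 = (¼)*0 = 0)
(190463 + B) + R(370) = (190463 + 0) + 2*370/(-29 + 370) = 190463 + 2*370/341 = 190463 + 2*370*(1/341) = 190463 + 740/341 = 64948623/341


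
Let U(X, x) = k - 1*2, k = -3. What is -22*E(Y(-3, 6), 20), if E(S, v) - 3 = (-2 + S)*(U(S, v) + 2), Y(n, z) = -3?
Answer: -396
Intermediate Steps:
U(X, x) = -5 (U(X, x) = -3 - 1*2 = -3 - 2 = -5)
E(S, v) = 9 - 3*S (E(S, v) = 3 + (-2 + S)*(-5 + 2) = 3 + (-2 + S)*(-3) = 3 + (6 - 3*S) = 9 - 3*S)
-22*E(Y(-3, 6), 20) = -22*(9 - 3*(-3)) = -22*(9 + 9) = -22*18 = -396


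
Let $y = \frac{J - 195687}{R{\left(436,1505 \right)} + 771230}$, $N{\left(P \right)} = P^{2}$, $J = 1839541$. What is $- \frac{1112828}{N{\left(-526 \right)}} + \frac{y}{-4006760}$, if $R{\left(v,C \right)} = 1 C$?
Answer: $- \frac{430687262509038763}{107079273088386700} \approx -4.0221$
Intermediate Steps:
$R{\left(v,C \right)} = C$
$y = \frac{1643854}{772735}$ ($y = \frac{1839541 - 195687}{1505 + 771230} = \frac{1643854}{772735} \approx 2.1273$)
$- \frac{1112828}{N{\left(-526 \right)}} + \frac{y}{-4006760} = - \frac{1112828}{\left(-526\right)^{2}} + \frac{1643854}{772735 \left(-4006760\right)} = - \frac{1112828}{276676} + \frac{1643854}{772735} \left(- \frac{1}{4006760}\right) = \left(-1112828\right) \frac{1}{276676} - \frac{821927}{1548081844300} = - \frac{278207}{69169} - \frac{821927}{1548081844300} = - \frac{430687262509038763}{107079273088386700}$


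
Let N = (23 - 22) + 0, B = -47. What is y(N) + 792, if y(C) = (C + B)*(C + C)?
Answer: 700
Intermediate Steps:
N = 1 (N = 1 + 0 = 1)
y(C) = 2*C*(-47 + C) (y(C) = (C - 47)*(C + C) = (-47 + C)*(2*C) = 2*C*(-47 + C))
y(N) + 792 = 2*1*(-47 + 1) + 792 = 2*1*(-46) + 792 = -92 + 792 = 700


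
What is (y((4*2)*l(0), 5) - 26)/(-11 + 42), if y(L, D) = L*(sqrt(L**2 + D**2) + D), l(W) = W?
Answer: -26/31 ≈ -0.83871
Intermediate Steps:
y(L, D) = L*(D + sqrt(D**2 + L**2)) (y(L, D) = L*(sqrt(D**2 + L**2) + D) = L*(D + sqrt(D**2 + L**2)))
(y((4*2)*l(0), 5) - 26)/(-11 + 42) = (((4*2)*0)*(5 + sqrt(5**2 + ((4*2)*0)**2)) - 26)/(-11 + 42) = ((8*0)*(5 + sqrt(25 + (8*0)**2)) - 26)/31 = (0*(5 + sqrt(25 + 0**2)) - 26)*(1/31) = (0*(5 + sqrt(25 + 0)) - 26)*(1/31) = (0*(5 + sqrt(25)) - 26)*(1/31) = (0*(5 + 5) - 26)*(1/31) = (0*10 - 26)*(1/31) = (0 - 26)*(1/31) = -26*1/31 = -26/31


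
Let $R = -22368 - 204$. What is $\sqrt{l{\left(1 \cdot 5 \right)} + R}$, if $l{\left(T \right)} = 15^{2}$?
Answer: $3 i \sqrt{2483} \approx 149.49 i$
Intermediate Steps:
$l{\left(T \right)} = 225$
$R = -22572$
$\sqrt{l{\left(1 \cdot 5 \right)} + R} = \sqrt{225 - 22572} = \sqrt{-22347} = 3 i \sqrt{2483}$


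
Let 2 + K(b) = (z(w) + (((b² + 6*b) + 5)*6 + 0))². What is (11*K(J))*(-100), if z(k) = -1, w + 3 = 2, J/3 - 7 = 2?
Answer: -31779685300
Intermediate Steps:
J = 27 (J = 21 + 3*2 = 21 + 6 = 27)
w = -1 (w = -3 + 2 = -1)
K(b) = -2 + (29 + 6*b² + 36*b)² (K(b) = -2 + (-1 + (((b² + 6*b) + 5)*6 + 0))² = -2 + (-1 + ((5 + b² + 6*b)*6 + 0))² = -2 + (-1 + ((30 + 6*b² + 36*b) + 0))² = -2 + (-1 + (30 + 6*b² + 36*b))² = -2 + (29 + 6*b² + 36*b)²)
(11*K(J))*(-100) = (11*(-2 + (29 + 6*27² + 36*27)²))*(-100) = (11*(-2 + (29 + 6*729 + 972)²))*(-100) = (11*(-2 + (29 + 4374 + 972)²))*(-100) = (11*(-2 + 5375²))*(-100) = (11*(-2 + 28890625))*(-100) = (11*28890623)*(-100) = 317796853*(-100) = -31779685300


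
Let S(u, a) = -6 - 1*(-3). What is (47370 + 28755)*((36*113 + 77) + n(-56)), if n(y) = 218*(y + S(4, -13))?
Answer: -663581625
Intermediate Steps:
S(u, a) = -3 (S(u, a) = -6 + 3 = -3)
n(y) = -654 + 218*y (n(y) = 218*(y - 3) = 218*(-3 + y) = -654 + 218*y)
(47370 + 28755)*((36*113 + 77) + n(-56)) = (47370 + 28755)*((36*113 + 77) + (-654 + 218*(-56))) = 76125*((4068 + 77) + (-654 - 12208)) = 76125*(4145 - 12862) = 76125*(-8717) = -663581625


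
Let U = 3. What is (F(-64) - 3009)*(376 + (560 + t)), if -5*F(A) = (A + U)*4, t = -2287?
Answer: 19996151/5 ≈ 3.9992e+6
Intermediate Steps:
F(A) = -12/5 - 4*A/5 (F(A) = -(A + 3)*4/5 = -(3 + A)*4/5 = -(12 + 4*A)/5 = -12/5 - 4*A/5)
(F(-64) - 3009)*(376 + (560 + t)) = ((-12/5 - ⅘*(-64)) - 3009)*(376 + (560 - 2287)) = ((-12/5 + 256/5) - 3009)*(376 - 1727) = (244/5 - 3009)*(-1351) = -14801/5*(-1351) = 19996151/5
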